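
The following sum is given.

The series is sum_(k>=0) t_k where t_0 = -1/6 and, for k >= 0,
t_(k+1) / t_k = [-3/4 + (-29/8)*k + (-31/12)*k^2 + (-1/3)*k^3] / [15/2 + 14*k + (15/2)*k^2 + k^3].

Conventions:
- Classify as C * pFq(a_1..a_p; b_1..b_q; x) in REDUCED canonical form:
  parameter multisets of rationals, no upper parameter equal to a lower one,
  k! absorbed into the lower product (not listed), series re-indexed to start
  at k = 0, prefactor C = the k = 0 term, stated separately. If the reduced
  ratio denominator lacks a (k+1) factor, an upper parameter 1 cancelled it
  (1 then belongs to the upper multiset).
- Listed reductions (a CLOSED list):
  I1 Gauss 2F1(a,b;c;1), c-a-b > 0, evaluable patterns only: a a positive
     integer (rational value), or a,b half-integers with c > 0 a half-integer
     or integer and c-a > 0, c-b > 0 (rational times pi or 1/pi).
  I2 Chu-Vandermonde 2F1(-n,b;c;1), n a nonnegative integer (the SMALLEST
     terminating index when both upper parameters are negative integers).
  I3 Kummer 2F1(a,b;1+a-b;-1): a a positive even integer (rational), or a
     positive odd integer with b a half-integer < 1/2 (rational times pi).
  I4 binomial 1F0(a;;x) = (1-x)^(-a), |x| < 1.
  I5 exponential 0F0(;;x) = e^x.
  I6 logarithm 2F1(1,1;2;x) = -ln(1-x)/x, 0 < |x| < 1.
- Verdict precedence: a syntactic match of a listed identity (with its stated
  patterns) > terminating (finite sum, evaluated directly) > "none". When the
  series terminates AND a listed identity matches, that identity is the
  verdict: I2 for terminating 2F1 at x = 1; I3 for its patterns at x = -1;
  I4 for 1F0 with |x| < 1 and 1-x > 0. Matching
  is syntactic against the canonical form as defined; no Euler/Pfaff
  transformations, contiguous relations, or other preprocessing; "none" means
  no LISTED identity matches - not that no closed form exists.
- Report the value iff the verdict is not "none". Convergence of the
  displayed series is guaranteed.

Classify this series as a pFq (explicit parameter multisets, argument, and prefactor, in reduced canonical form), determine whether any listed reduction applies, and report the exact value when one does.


Prefactor -1/6, argument -1/3: 2F1 with upper {1/4, 6} over lower {5}. Verdict: none. A 2F1 with upper {1/4, 6} fits none of I1-I6 at x = -1/3; the sum runs forever.

Key observation: t_0 = -1/6 here, and the ratio is unreduced: k + 3/2 divides both sides (C = -1/6, x = -1/3).
Step ratio: r(k) = (-1/3) * (k+1/4) (k+6) / [(k+5) (k+1)] - rational; roots negated = parameters, x = (-1/3), C = -1/6.


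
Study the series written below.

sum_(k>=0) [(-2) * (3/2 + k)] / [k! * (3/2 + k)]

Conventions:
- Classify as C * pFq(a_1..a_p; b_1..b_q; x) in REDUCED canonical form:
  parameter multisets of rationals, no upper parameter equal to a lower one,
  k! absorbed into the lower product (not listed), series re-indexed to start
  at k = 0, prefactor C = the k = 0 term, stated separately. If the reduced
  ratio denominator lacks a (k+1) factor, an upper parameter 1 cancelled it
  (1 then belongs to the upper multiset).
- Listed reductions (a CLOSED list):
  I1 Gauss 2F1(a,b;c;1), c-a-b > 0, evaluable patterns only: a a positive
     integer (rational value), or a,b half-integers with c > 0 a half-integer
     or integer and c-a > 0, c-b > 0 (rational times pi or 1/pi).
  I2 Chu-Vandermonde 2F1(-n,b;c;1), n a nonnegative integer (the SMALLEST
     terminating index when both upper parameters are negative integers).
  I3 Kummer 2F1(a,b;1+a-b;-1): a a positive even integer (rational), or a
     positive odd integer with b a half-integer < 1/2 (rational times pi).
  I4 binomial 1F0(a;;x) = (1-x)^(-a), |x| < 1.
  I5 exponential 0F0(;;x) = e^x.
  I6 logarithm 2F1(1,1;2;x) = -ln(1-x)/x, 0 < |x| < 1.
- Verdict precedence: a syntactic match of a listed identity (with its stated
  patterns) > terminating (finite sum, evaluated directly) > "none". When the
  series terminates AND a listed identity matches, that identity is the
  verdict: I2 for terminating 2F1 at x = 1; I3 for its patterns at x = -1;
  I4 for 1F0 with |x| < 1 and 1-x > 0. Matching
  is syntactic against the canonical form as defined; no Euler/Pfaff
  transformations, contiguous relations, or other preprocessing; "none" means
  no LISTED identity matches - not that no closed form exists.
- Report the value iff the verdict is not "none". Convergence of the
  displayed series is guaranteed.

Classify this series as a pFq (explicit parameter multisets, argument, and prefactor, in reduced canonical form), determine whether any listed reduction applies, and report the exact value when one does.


Key step: t_0 being -2, the factor k + 3/2 cancels (top and bottom), leaving C = -2.
Ratio: r(k) = 1 * 1 / [(k+1)] - rational in k. x = 1; t_0 = -2; negate the roots.

With C = -2: the canonical form is 0F0(-; -; 1). Verdict: the exponential series (I5) matches (the 0F0 exponential series at x = 1). Exact value: (-2) * e^(1).


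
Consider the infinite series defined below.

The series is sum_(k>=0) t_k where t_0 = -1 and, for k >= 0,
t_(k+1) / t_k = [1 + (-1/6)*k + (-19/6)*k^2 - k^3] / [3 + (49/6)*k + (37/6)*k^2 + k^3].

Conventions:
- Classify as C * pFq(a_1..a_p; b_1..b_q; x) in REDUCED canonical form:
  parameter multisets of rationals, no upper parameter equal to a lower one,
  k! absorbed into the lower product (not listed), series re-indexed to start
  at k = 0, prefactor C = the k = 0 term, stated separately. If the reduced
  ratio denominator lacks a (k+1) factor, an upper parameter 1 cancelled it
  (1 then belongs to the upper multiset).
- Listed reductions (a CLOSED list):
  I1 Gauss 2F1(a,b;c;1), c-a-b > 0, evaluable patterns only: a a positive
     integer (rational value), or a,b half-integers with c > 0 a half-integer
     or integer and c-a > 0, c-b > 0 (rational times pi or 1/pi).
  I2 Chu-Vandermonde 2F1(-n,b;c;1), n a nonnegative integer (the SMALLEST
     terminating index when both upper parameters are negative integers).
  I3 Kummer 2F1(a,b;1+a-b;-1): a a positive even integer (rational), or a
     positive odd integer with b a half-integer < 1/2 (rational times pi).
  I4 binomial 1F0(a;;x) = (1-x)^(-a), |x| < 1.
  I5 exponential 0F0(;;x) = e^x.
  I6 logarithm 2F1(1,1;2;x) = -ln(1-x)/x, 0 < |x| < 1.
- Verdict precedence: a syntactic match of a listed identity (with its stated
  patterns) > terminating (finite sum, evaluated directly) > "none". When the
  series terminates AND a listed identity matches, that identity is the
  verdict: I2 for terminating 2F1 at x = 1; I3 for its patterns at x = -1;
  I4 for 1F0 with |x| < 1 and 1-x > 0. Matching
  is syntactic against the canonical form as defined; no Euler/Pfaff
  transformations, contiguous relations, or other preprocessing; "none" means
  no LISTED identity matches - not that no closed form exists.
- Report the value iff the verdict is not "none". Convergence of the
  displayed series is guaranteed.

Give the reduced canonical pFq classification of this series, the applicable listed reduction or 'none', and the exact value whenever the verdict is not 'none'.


With C = -1: the canonical form is 2F1(-1/2, 3; 9/2; -1). Verdict (x = -1): Kummer (I3) applies (x = -1; c = 9/2 equals 1+a-b for upper {-1/2, 3}: listed pattern). Value: (-105/256) * pi.

Structural cue: from the first term -1: cancel k + 2/3 from the displayed ratio first; then prefactor -1.
Ratio: r(k) = (-1) * (k-1/2) (k+3) / [(k+9/2) (k+1)] - rational; roots negated = parameters, x = (-1), C = -1.


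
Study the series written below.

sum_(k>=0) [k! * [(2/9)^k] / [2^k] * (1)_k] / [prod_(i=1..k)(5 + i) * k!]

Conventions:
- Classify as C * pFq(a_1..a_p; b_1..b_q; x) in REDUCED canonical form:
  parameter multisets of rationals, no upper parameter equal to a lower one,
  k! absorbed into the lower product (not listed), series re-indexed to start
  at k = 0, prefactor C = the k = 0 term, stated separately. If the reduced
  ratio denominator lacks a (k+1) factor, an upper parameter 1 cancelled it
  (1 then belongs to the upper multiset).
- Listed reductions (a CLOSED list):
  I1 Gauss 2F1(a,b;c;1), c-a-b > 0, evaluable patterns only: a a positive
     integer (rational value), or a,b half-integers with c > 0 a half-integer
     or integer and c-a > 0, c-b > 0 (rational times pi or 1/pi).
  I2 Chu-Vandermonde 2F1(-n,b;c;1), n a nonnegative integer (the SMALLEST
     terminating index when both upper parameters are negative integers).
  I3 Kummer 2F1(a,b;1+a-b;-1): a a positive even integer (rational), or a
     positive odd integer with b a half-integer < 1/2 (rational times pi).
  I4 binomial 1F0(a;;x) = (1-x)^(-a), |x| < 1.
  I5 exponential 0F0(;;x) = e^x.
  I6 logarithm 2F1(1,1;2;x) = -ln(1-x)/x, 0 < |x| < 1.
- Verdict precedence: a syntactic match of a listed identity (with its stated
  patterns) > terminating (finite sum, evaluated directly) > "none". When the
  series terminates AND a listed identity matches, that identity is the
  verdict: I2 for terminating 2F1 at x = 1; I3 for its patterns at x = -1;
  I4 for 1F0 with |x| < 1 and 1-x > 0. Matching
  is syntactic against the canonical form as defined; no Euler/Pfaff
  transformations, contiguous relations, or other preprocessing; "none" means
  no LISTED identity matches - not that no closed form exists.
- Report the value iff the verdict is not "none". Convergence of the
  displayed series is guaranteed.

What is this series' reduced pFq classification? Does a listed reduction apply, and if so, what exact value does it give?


At argument 1/9: a 2F1 with upper {1, 1}, lower {6}, scaled by C = 1. Verdict: none - at argument 1/9 the multisets {1, 1} ; {6} match no listed identity.

Structural cue: from the first term 1: the two k-th powers (C = 1, x = 1/9) combine into one argument.
Step ratio: r(k) = (1/9) * (k+1) (k+1) / [(k+6) (k+1)] - poly over poly, x = (1/9) from leading terms; C = 1 at k = 0.


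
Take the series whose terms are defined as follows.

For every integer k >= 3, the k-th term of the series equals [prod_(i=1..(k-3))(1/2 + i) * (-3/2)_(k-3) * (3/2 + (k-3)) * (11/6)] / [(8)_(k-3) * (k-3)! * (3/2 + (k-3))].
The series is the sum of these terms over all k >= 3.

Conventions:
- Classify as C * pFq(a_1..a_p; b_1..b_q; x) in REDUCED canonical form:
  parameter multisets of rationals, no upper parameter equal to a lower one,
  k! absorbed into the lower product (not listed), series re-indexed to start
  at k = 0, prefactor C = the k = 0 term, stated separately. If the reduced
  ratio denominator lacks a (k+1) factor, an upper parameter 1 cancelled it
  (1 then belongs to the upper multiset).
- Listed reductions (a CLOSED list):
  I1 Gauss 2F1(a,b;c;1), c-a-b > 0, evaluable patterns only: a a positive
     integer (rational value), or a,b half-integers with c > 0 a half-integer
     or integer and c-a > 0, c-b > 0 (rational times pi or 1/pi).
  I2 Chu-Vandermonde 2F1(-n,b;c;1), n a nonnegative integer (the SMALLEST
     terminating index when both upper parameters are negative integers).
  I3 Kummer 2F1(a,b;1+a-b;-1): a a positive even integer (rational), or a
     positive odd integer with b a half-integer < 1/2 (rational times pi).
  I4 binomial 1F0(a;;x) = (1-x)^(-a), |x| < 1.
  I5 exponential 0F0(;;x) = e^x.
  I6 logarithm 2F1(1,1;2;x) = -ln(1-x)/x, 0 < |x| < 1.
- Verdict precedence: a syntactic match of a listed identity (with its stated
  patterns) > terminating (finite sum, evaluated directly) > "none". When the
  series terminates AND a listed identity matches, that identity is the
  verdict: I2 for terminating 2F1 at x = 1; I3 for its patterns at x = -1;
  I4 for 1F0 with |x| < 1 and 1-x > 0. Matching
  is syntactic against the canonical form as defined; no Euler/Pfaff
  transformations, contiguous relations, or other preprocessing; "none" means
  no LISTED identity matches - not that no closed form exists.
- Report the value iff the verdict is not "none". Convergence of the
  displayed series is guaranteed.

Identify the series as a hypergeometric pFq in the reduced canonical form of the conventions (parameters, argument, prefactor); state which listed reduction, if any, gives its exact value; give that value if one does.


At argument 1: a 2F1 with upper {-3/2, 3/2}, lower {8}, scaled by C = 11/6. Verdict: Gauss (I1, half-integer pattern) matches (x = 1; upper {-3/2, 3/2} half-integers, c = 8 in the evaluable pattern). Value: (4194304/984555) / pi.

The tell: with t_0 = 11/6, k + 3/2 divides numerator and denominator alike; prefactor 11/6 after cancelling.
Consecutive-term ratio: r(k) = 1 * (k-3/2) (k+3/2) / [(k+8) (k+1)] - poly over poly, x = 1 from leading terms; C = 11/6 at k = 0.


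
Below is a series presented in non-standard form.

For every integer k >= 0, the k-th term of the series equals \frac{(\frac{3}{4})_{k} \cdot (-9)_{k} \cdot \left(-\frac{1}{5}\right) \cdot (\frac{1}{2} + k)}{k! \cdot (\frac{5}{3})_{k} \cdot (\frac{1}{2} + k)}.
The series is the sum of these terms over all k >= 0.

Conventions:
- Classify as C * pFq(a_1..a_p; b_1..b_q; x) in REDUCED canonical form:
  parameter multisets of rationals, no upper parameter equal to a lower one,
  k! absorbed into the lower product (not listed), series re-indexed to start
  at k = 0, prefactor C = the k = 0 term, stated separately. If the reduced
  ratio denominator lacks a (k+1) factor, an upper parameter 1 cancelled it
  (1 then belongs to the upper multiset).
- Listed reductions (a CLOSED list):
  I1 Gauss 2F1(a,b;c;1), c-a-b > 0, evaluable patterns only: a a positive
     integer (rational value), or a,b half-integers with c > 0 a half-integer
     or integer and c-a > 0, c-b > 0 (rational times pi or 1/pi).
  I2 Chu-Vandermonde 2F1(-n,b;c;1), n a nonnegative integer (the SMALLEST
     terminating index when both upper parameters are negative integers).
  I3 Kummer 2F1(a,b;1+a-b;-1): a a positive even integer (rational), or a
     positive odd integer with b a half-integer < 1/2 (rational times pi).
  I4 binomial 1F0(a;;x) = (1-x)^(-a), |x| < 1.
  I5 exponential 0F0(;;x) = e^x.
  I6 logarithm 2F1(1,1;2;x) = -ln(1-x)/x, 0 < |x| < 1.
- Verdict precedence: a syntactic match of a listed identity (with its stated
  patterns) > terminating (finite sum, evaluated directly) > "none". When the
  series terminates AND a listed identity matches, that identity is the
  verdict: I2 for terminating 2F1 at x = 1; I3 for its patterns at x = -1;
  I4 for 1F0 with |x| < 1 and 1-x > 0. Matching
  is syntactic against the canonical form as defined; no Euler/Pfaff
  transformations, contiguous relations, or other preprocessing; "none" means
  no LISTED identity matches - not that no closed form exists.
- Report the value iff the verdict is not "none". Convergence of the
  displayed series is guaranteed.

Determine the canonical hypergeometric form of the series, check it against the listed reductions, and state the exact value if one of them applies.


This is -\frac{1}{5} * 2F1(-9, \frac{3}{4}; \frac{5}{3}; 1) in reduced canonical form. Verdict: this is Chu-Vandermonde (I2) (terminating 2F1 at x = 1 with n = 9, b = 3/4, c = \frac{5}{3}). Exact value: -\frac{33221840537}{1075251773440}.

Structural cue: with t_0 = -\frac{1}{5}, the factor k + 1/2 cancels (top and bottom), leaving prefactor -1/5.
Adjacent-term ratio: r(k) = 1 * (k-9) (k+\frac{3}{4}) / [(k+\frac{5}{3}) (k+1)] ; factor over Q: parameters, x = 1, and C = -\frac{1}{5}.


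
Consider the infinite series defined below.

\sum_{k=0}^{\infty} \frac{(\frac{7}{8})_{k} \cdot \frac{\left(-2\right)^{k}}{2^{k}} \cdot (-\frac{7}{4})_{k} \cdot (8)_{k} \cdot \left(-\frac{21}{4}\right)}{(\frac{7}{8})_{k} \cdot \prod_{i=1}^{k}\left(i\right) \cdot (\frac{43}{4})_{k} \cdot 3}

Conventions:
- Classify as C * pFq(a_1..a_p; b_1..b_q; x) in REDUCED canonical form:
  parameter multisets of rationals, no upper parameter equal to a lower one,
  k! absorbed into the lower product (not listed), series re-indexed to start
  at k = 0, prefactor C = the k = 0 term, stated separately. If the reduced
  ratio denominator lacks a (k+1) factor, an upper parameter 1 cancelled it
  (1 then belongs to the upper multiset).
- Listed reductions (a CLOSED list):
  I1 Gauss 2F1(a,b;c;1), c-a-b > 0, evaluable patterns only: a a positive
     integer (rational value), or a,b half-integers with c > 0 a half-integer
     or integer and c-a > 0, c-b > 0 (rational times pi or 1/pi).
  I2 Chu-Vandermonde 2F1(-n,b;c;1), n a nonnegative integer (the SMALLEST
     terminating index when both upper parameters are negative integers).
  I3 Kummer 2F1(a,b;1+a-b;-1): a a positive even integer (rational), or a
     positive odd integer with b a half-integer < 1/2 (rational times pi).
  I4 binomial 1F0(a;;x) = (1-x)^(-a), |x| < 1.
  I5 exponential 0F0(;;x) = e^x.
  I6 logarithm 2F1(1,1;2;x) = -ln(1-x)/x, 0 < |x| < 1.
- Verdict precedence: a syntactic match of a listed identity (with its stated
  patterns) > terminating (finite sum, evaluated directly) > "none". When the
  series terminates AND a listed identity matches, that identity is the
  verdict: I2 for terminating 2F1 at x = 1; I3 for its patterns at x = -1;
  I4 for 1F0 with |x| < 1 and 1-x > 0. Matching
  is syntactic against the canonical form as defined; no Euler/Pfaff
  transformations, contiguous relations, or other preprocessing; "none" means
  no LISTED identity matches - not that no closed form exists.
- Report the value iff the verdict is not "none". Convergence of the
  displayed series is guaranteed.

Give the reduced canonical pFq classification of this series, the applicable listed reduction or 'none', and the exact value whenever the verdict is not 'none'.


Canonical form: C = -\frac{7}{4} times 2F1 with upper {-\frac{7}{4}, 8}, lower {\frac{43}{4}}, x = -1. Verdict: the Kummer evaluation I3 fires (x = -1; c = \frac{43}{4} equals 1+a-b for upper {-\frac{7}{4}, 8}: listed pattern). Exact value: -\frac{76167}{16384}.

Key observation: t_0 being -\frac{7}{4}, the constant factors (C = -7/4) combine into one prefactor.
Consecutive-term ratio: r(k) = -1 * (k-\frac{7}{4}) (k+8) / [(k+\frac{43}{4}) (k+1)] - rational; roots negated = parameters, x = -1, C = -\frac{7}{4}.


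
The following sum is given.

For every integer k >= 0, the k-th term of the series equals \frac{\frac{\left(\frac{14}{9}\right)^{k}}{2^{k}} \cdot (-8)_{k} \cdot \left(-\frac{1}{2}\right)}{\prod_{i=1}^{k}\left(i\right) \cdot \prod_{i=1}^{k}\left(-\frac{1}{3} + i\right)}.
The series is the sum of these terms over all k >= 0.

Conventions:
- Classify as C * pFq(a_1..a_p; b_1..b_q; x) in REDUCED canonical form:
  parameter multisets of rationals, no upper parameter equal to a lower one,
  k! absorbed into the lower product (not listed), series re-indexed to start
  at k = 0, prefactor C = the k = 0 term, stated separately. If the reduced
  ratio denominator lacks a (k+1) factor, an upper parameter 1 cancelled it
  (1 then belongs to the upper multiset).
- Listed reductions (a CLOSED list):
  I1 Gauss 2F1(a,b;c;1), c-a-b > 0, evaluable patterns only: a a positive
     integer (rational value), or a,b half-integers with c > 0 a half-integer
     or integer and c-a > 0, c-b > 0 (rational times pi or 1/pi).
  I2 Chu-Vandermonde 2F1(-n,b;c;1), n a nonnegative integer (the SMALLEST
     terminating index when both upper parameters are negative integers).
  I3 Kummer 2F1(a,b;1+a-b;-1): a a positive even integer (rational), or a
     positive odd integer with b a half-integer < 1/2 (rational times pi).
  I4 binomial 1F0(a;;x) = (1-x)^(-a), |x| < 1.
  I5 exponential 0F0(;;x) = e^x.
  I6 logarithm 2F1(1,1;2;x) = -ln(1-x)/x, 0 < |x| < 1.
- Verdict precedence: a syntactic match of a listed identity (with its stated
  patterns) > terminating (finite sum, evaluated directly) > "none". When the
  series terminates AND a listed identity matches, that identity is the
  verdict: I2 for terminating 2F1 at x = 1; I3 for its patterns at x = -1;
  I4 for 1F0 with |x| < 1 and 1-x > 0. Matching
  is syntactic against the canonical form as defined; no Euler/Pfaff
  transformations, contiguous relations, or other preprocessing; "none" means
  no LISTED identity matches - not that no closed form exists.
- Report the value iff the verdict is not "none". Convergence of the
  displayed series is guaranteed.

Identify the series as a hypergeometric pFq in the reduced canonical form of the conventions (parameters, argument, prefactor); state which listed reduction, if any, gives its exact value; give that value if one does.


Canonical form: C = -\frac{1}{2} times 1F1 with upper {-8}, lower {\frac{2}{3}}, x = \frac{7}{9}. Verdict: terminating at k = 8: the factor (-8)_k kills every later term; summing the 9 survivors is exact. Sum: -\frac{1496885219}{36120142080}.

Structural cue: t_0 being -\frac{1}{2}, the product of the first k integers (prefactor -1/2) is k!.
Consecutive-term ratio: r(k) = \frac{7}{9} * (k-8) / [(k+\frac{2}{3}) (k+1)] ; factor over Q: parameters, x = \frac{7}{9}, and C = -\frac{1}{2}.


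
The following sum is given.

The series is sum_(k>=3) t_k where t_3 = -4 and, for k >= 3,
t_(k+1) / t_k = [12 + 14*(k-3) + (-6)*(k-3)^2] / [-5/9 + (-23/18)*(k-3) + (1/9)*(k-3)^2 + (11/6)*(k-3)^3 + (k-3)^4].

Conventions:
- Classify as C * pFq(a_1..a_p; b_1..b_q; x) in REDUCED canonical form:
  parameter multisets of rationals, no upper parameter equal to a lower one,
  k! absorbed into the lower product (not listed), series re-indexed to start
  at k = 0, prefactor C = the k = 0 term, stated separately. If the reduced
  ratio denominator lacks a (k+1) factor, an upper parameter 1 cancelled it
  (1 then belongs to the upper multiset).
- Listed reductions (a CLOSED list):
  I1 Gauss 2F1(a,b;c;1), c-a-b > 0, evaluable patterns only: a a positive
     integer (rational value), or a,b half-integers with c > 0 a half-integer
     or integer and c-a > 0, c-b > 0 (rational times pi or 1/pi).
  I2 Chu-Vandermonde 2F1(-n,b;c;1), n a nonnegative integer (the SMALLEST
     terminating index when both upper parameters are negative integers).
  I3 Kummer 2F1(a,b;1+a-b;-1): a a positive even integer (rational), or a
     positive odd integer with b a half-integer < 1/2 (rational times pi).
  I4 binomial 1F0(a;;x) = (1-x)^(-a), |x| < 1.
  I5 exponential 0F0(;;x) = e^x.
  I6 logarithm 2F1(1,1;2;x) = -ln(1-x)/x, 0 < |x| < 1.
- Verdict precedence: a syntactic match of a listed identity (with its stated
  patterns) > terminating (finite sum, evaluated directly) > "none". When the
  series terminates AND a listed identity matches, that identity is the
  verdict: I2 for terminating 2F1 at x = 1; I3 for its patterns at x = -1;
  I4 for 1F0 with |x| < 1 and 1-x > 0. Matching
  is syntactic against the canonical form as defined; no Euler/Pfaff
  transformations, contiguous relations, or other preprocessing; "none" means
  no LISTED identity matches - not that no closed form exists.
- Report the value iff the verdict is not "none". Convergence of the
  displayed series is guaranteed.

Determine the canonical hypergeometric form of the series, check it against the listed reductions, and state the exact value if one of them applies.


Classification (C = -4): 1F2 with upper {-3}, lower {-5/6, 1}, argument x = -6. Verdict: terminating. (-3)_k vanishes past k = 3, leaving a 4-term sum, computed directly. Hence: 17684/7.

The tell: t_0 being -4, roots of the ratio polynomials (prefactor -4) are the negated parameters.
Step ratio: r(k) = (-6) * (k-3) / [(k-5/6) (k+1) (k+1)] - rational in k, leading ratio (-6); with t_0 = -4, classification follows.


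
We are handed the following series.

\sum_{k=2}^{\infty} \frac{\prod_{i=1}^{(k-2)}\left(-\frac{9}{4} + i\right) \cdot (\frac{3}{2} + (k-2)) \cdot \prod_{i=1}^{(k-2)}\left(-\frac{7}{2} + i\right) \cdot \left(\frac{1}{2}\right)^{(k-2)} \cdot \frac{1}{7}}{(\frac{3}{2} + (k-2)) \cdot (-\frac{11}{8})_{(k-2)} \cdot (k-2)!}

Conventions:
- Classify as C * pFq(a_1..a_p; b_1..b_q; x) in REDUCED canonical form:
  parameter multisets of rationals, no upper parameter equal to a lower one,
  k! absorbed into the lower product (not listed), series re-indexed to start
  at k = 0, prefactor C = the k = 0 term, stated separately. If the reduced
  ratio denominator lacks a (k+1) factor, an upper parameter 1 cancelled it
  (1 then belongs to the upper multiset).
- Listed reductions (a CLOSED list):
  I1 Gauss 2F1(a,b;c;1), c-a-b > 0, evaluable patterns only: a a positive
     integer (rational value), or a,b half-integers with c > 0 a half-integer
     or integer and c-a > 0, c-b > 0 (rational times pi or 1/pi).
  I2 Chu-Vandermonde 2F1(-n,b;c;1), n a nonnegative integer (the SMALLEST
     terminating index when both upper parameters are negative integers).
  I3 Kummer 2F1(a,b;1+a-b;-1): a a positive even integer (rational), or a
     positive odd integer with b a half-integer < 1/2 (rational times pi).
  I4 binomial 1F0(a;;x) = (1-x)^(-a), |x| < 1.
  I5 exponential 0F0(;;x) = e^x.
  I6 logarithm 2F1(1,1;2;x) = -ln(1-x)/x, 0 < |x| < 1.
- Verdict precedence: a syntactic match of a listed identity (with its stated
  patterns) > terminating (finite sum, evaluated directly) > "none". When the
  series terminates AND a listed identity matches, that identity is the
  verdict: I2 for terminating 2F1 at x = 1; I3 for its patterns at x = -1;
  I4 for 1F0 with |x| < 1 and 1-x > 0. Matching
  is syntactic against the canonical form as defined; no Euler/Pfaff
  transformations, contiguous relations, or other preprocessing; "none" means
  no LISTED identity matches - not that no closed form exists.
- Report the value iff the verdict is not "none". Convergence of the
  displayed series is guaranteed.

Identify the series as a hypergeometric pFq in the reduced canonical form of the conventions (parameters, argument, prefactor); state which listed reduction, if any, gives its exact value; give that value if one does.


Classification (C = \frac{1}{7}): 2F1 with upper {-\frac{5}{2}, -\frac{5}{4}}, lower {-\frac{11}{8}}, argument x = \frac{1}{2}. Verdict: none here - no I1-I6 shape fits x = \frac{1}{2} with lower {-\frac{11}{8}}.

The tell: with t_0 = \frac{1}{7}, the factor k + 3/2 cancels (top and bottom), leaving C = 1/7.
Consecutive-term ratio: r(k) = \frac{1}{2} * (k-\frac{5}{2}) (k-\frac{5}{4}) / [(k-\frac{11}{8}) (k+1)] ; factor over Q: parameters, x = \frac{1}{2}, and C = \frac{1}{7}.


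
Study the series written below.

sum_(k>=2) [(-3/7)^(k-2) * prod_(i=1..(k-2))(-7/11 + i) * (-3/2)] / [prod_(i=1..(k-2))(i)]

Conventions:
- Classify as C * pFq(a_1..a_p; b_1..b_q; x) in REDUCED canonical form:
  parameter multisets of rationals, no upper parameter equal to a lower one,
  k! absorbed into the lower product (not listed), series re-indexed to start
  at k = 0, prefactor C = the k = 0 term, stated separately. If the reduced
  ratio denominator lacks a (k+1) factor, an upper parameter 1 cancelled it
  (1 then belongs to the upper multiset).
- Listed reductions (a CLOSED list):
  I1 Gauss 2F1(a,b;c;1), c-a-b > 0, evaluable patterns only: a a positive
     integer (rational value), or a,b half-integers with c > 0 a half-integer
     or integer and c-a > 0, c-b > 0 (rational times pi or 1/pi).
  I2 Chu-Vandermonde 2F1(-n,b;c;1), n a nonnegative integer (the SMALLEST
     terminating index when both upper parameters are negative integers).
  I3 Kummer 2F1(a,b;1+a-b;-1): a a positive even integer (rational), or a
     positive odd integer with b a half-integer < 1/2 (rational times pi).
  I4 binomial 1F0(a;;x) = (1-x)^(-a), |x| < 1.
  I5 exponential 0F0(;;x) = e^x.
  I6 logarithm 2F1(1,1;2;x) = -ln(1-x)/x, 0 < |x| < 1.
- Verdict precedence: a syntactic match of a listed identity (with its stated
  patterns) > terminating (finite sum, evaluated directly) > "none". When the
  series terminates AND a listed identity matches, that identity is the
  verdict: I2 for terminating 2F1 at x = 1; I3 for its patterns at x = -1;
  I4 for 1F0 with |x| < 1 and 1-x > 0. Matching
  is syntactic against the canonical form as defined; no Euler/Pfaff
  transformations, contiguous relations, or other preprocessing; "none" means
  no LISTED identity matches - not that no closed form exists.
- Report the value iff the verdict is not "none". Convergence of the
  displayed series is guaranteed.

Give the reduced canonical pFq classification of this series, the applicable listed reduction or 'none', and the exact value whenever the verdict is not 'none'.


With C = -3/2: the canonical form is 1F0(4/11; -; -3/7). Verdict: the I4 binomial reduction applies (the 1F0 binomial series: exponent -4/11, x = -3/7). Its exact value is (-3/2) * (10/7)^(-4/11).

First insight: from the first term -3/2: the running product (C = -3/2, x = -3/7) telescopes to a rising factorial.
Adjacent-term ratio: r(k) = (-3/7) * (k+4/11) / [(k+1)] - poly over poly, x = (-3/7) from leading terms; C = -3/2 at k = 0.


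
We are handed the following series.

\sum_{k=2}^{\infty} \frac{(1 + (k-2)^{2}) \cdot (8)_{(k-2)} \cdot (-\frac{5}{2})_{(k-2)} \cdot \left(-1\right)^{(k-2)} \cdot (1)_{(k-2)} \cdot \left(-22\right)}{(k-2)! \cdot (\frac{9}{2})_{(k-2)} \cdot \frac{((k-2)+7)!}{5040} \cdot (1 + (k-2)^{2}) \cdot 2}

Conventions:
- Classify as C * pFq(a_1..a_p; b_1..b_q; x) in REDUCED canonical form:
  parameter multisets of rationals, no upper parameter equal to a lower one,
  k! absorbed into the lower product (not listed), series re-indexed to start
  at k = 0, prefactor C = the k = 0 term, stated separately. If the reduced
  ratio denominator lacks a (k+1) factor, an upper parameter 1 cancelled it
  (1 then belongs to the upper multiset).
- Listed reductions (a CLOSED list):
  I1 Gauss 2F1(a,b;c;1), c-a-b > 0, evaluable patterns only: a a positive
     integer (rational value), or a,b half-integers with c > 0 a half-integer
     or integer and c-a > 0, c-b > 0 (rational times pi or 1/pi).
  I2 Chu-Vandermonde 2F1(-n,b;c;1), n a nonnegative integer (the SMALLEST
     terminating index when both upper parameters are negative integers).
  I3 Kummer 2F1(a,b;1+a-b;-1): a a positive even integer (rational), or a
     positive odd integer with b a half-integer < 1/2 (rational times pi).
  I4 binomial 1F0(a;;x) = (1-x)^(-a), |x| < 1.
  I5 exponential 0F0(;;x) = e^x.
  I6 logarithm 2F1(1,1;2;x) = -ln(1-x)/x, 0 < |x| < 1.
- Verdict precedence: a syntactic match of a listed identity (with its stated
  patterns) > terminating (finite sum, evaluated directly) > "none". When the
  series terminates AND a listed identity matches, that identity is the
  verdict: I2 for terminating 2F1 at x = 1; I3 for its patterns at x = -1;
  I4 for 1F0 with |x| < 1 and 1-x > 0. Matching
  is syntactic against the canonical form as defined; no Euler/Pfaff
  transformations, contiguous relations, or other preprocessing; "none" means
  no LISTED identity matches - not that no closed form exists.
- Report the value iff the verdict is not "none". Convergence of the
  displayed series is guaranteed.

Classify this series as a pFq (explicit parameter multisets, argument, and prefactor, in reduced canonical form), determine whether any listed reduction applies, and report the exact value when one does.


The series (x = -1) is 2F1: upper {-\frac{5}{2}, 1}, lower {\frac{9}{2}}, prefactor -11. Verdict: Kummer (I3) fires (x = -1; c = \frac{9}{2} equals 1+a-b for upper {-\frac{5}{2}, 1}: listed pattern). Its exact value is \left(-\frac{385}{64}\right) \cdot \pi.

First insight: from the first term -11: the denominator's factorial ratio (C = -11, x = -1) is a lower Pochhammer.
Adjacent-term ratio: r(k) = -1 * (k-\frac{5}{2}) (k+1) / [(k+\frac{9}{2}) (k+1)] - rational; roots negated = parameters, x = -1, C = -11.


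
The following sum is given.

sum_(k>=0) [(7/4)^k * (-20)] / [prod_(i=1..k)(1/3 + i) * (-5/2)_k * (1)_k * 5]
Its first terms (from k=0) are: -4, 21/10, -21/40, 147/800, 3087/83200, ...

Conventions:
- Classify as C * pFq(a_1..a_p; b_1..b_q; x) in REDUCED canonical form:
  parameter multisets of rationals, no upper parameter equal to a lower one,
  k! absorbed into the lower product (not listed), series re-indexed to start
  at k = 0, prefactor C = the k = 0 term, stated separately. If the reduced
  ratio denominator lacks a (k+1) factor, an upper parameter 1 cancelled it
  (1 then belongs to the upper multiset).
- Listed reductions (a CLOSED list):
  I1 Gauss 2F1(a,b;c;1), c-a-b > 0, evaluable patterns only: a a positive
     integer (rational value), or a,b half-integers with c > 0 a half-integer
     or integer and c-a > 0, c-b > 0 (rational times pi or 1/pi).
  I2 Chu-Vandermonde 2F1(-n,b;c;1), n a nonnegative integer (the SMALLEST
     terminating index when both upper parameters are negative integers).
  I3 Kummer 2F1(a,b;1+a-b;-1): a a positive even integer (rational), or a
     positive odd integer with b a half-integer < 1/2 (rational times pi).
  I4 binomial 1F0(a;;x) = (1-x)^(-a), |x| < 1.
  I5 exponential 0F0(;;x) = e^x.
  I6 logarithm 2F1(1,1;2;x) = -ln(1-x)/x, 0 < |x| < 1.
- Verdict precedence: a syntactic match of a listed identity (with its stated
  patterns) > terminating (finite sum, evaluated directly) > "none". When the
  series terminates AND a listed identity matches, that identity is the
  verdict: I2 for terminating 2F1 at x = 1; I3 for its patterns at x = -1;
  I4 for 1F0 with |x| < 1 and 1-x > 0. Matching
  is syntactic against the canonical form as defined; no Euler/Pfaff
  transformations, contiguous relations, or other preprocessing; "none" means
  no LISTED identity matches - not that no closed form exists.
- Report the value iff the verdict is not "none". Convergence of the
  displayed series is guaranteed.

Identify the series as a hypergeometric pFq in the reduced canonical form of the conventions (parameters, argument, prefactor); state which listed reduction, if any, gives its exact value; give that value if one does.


The tell: x = (7/4) and the lower running product (C = -4) is a rising factorial.
Consecutive-term ratio: r(k) = (7/4) * 1 / [(k-5/2) (k+4/3) (k+1)] ; factor over Q: parameters, x = (7/4), and C = -4.

Reduced: x = 7/4, 0F2, upper = {-}, lower = {-5/2, 4/3}, C = -4. Verdict: none. No listed pattern accepts 0F2(-; -5/2, 4/3; 7/4).


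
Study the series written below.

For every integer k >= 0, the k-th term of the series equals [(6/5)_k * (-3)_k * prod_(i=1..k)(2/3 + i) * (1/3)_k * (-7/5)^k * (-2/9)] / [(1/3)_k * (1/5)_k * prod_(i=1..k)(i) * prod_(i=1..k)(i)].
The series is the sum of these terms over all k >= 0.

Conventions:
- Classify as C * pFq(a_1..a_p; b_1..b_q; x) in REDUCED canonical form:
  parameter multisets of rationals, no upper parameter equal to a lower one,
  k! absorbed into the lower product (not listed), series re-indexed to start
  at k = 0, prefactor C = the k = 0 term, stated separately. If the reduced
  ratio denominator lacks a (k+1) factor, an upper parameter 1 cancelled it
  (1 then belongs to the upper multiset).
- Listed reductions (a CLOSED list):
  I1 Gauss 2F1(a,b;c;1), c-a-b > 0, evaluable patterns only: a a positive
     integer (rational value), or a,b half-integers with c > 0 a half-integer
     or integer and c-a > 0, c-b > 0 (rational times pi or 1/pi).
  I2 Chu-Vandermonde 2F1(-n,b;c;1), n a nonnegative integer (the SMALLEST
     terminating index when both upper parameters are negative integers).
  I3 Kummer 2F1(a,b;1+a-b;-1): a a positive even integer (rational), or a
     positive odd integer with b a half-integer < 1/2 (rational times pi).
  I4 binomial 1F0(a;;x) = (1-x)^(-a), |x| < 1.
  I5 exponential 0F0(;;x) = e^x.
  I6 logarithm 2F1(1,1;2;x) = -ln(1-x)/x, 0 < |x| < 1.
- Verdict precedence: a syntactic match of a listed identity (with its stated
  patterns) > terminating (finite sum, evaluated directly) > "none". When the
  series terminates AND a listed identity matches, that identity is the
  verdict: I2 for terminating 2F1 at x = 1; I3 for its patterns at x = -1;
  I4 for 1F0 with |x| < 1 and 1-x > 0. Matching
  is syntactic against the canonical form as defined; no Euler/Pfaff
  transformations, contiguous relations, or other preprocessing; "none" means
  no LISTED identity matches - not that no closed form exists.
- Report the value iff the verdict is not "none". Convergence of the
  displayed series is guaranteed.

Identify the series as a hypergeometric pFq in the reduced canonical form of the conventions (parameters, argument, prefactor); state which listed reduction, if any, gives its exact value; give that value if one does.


Key step: with t_0 = -2/9, the running product (prefactor -2/9) telescopes to a rising factorial.
Step ratio: r(k) = (-7/5) * (k-3) (k+6/5) (k+5/3) / [(k+1/5) (k+1) (k+1)] - rational in k, leading ratio (-7/5); with t_0 = -2/9, classification follows.

Classification (C = -2/9): 3F2 with upper {-3, 6/5, 5/3}, lower {1/5, 1}, argument x = -7/5. Verdict: terminating - upper -3 stops the sum at k = 3; the 4 terms are added exactly. Sum: -1239214/18225.


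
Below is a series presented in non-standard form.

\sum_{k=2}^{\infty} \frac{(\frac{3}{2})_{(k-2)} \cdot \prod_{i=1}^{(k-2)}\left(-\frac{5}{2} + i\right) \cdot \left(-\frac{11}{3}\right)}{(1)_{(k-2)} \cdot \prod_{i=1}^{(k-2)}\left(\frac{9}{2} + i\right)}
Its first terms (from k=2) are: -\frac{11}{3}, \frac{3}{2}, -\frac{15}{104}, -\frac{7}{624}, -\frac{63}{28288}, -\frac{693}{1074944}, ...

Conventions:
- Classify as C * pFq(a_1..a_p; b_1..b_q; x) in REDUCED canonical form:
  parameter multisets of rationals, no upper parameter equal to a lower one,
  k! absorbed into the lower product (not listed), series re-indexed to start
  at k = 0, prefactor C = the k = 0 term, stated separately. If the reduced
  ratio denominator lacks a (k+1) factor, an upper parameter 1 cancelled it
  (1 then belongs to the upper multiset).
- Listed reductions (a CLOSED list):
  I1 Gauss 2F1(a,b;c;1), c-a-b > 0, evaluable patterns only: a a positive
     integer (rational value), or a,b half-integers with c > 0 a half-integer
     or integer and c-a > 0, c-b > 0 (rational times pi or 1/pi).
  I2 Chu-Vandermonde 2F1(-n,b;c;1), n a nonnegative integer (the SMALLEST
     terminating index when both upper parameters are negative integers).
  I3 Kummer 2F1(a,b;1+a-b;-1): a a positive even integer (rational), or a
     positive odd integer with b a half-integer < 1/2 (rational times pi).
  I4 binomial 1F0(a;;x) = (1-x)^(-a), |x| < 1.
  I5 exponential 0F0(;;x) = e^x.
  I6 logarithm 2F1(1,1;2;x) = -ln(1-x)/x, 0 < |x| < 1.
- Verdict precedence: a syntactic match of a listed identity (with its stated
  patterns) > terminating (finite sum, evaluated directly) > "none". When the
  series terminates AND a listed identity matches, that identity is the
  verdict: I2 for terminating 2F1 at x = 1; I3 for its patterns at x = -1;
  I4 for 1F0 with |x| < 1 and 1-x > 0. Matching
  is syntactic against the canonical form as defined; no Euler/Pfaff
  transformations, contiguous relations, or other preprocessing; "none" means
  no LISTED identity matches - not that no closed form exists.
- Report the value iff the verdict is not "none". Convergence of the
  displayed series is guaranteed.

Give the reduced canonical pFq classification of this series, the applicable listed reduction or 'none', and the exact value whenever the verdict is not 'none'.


Classification (C = -\frac{11}{3}): 2F1 with upper {-\frac{3}{2}, \frac{3}{2}}, lower {\frac{11}{2}}, argument x = 1. Verdict: the half-integer Gauss pattern (I1) matches (x = 1; upper {-\frac{3}{2}, \frac{3}{2}} half-integers, c = \frac{11}{2} in the evaluable pattern). Value: \left(-\frac{24255}{32768}\right) \cdot \pi.

Structural cue: from the first term -\frac{11}{3}: the running product (prefactor -11/3) telescopes to a rising factorial.
Consecutive-term ratio: r(k) = 1 * (k-\frac{3}{2}) (k+\frac{3}{2}) / [(k+\frac{11}{2}) (k+1)] ; factor over Q: parameters, x = 1, and C = -\frac{11}{3}.


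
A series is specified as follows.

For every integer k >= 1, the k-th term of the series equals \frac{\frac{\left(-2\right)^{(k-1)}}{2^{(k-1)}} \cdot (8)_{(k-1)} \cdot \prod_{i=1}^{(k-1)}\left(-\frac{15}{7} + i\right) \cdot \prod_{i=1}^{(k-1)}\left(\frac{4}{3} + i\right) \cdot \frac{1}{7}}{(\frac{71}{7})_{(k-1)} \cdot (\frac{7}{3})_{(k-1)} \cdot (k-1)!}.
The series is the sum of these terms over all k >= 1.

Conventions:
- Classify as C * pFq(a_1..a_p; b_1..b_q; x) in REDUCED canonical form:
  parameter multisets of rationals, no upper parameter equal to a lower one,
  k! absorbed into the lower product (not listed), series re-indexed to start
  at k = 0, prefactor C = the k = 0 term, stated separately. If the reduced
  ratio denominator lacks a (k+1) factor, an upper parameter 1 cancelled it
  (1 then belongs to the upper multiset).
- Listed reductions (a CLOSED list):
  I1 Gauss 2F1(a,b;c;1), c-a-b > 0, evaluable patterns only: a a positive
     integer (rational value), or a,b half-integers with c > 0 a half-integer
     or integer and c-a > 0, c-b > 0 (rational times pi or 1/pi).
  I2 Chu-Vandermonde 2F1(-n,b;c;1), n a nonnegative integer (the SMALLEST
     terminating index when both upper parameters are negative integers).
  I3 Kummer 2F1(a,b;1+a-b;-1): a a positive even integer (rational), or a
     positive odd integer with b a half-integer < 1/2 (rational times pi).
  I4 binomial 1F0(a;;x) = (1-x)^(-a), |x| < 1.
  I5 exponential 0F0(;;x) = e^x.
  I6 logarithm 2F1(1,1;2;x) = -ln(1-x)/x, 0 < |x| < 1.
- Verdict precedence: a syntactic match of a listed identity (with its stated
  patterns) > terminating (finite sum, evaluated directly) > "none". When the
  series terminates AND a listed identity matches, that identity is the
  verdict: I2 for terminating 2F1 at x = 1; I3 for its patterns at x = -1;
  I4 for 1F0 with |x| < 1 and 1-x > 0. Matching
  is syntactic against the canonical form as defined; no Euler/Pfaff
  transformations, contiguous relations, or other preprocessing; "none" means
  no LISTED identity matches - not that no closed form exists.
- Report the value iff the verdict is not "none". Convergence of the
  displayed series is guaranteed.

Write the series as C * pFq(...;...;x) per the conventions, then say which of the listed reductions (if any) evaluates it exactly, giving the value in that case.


The series (x = -1) is 2F1: upper {-\frac{8}{7}, 8}, lower {\frac{71}{7}}, prefactor \frac{1}{7}. Verdict: this is Kummer's theorem (I3) (x = -1; c = \frac{71}{7} equals 1+a-b for upper {-\frac{8}{7}, 8}: listed pattern). Its exact value is \frac{32680}{117649}.

Structural cue: t_0 being \frac{1}{7}, the running product (prefactor 1/7) telescopes to a rising factorial.
Term ratio: r(k) = -1 * (k-\frac{8}{7}) (k+8) / [(k+\frac{71}{7}) (k+1)] - rational in k. x = -1; t_0 = \frac{1}{7}; negate the roots.
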